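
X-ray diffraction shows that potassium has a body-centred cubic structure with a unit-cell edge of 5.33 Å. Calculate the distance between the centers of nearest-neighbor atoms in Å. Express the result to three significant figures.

In a BCC structure, atoms touch along the body diagonal, so √3·a = 4r; the nearest-neighbor distance equals 2r = 0.8660·a.
d = 0.8660 × 5.33 = 4.62 Å.

4.62 Å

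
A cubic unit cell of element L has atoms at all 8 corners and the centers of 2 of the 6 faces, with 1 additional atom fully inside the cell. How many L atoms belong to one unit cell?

3

Corner atoms are shared by 8 cells (1/8 each), face atoms by 2 (1/2 each), interior atoms are unshared.
Net atoms = 8 × 1/8 + 2 × 1/2 + 1 = 1 + 1 + 1 = 3.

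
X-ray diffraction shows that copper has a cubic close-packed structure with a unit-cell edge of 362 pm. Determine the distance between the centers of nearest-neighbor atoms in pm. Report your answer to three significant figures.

256 pm

In an FCC structure, atoms touch along the face diagonal, so √2·a = 4r; the nearest-neighbor distance equals 2r = 0.7071·a.
d = 0.7071 × 362 = 256 pm.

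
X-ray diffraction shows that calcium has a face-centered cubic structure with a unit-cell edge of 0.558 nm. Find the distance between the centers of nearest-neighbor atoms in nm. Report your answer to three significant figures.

In an FCC structure, atoms touch along the face diagonal, so √2·a = 4r; the nearest-neighbor distance equals 2r = 0.7071·a.
d = 0.7071 × 0.558 = 0.395 nm.

0.395 nm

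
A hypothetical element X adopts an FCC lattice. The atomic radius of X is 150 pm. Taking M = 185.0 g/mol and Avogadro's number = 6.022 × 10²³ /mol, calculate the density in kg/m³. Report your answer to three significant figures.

16100 kg/m³

In an FCC lattice, atoms touch along the face diagonal, so √2·a = 4r, giving a = 424.3 pm = 4.243 × 10^-8 cm.
With Z = 4, ρ = Z·M/(N_A·a³) = 4 × 185.0 / (6.022 × 10²³ × 7.637 × 10^-23) = 16.09 g/cm³ = 16100 kg/m³.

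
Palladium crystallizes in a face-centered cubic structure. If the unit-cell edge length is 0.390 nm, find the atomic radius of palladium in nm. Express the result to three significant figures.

In an FCC lattice, atoms touch along the face diagonal, so √2·a = 4r.
r = √2·a/4 = 1.4142 × 0.390 / 4 = 0.138 nm.

0.138 nm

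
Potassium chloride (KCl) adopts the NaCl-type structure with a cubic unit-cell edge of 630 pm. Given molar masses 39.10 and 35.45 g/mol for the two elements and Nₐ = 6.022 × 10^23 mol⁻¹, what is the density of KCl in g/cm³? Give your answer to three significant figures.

1.98 g/cm³

The NaCl-type structure contains Z = 4 formula units per cell; M(KCl) = 39.10 + 35.45 = 74.55 g/mol.
a³ = (6.300 × 10^-8 cm)³ = 2.500 × 10^-22 cm³.
ρ = 4 × 74.55 / (6.022 × 10²³ × 2.500 × 10^-22) = 1.980 g/cm³.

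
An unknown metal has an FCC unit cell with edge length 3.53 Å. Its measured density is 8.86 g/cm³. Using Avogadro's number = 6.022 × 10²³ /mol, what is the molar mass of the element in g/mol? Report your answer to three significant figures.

An FCC cell has Z = 4 atoms; a = 3.530 × 10^-8 cm.
M = ρ·N_A·a³/Z = 8.86 × 6.022 × 10²³ × 4.399 × 10^-23 / 4 = 58.7 g/mol.

58.7 g/mol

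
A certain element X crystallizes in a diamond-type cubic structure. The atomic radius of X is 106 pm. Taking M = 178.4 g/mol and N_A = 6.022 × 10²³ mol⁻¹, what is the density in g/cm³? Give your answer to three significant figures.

In a diamond cubic lattice, nearest neighbors lie along the body diagonal with √3·a = 8r, giving a = 489.6 pm = 4.896 × 10^-8 cm.
With Z = 8, ρ = Z·M/(N_A·a³) = 8 × 178.4 / (6.022 × 10²³ × 1.174 × 10^-22) = 20.19 g/cm³.

20.2 g/cm³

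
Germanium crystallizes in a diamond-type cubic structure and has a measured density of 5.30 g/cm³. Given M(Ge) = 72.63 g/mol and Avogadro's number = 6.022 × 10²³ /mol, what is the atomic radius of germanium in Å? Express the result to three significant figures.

1.23 Å

For a diamond cubic cell (Z = 8), a³ = Z·M/(N_A·ρ) = 8 × 72.63 / (6.022 × 10²³ × 5.300) = 1.820 × 10^-22 cm³, so a = 5.668 × 10^-8 cm = 5.668 Å.
Nearest neighbors lie along the body diagonal with √3·a = 8r, so r = 0.2165 × a = 1.23 Å.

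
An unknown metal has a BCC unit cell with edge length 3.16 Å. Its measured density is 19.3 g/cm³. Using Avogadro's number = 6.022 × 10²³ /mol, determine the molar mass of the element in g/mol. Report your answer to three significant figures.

183 g/mol

A BCC cell has Z = 2 atoms; a = 3.160 × 10^-8 cm.
M = ρ·N_A·a³/Z = 19.3 × 6.022 × 10²³ × 3.155 × 10^-23 / 2 = 183 g/mol.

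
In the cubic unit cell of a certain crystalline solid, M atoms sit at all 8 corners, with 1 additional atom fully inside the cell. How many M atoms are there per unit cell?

Corner atoms are shared by 8 cells (1/8 each), interior atoms are unshared.
Net atoms = 8 × 1/8 + 1 = 1 + 1 = 2.

2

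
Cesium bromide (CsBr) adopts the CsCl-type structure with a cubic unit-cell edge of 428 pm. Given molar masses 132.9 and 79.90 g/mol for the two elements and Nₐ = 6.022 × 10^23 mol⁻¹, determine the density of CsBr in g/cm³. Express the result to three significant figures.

The CsCl-type structure contains Z = 1 formula unit per cell; M(CsBr) = 132.9 + 79.90 = 212.8 g/mol.
a³ = (4.280 × 10^-8 cm)³ = 7.840 × 10^-23 cm³.
ρ = 1 × 212.8 / (6.022 × 10²³ × 7.840 × 10^-23) = 4.507 g/cm³.

4.51 g/cm³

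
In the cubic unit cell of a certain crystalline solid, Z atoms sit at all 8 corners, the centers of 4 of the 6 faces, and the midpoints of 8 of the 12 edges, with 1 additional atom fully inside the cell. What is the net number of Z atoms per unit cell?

6

Corner atoms are shared by 8 cells (1/8 each), face atoms by 2 (1/2 each), edge atoms by 4 (1/4 each), interior atoms are unshared.
Net atoms = 8 × 1/8 + 4 × 1/2 + 8 × 1/4 + 1 = 1 + 2 + 2 + 1 = 6.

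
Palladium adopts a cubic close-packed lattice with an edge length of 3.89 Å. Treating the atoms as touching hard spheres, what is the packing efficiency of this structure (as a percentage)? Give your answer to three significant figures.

74.0%

In an FCC lattice atoms touch along the face diagonal, so √2·a = 4r, so r = 0.3536a = 1.375 Å.
Packing fraction = Z·(4/3)πr³ / a³ = 4 × (4/3)π × (1.375)³ / (3.89)³ = 0.7405 = 74.0%.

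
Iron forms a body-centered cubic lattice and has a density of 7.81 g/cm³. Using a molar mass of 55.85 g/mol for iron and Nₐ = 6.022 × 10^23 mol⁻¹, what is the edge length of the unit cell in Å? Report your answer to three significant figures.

With Z = 2 atoms per BCC cell, a³ = Z·M/(N_A·ρ) = 2 × 55.85 / (6.022 × 10²³ × 7.810 g/cm³) = 2.375 × 10^-23 cm³.
a = (2.375 × 10^-23)^(1/3) = 2.874 × 10^-8 cm = 2.87 Å.

2.87 Å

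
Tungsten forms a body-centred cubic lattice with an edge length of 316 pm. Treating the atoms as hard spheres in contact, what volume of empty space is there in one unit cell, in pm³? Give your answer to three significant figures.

1.01 × 10^7 pm³

In a BCC lattice atoms touch along the body diagonal, so √3·a = 4r, so r = 0.4330a = 136.8 pm.
V_cell = a³ = 3.155 × 10^7 pm³; V_atoms = 2 × (4/3)πr³ = 2.146 × 10^7 pm³.
Empty space = 3.155 × 10^7 − 2.146 × 10^7 = 1.01 × 10^7 pm³.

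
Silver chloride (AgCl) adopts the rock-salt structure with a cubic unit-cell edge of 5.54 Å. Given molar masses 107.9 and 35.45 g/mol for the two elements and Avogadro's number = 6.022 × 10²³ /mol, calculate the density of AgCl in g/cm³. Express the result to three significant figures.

The rock-salt structure contains Z = 4 formula units per cell; M(AgCl) = 107.9 + 35.45 = 143.35 g/mol.
a³ = (5.540 × 10^-8 cm)³ = 1.700 × 10^-22 cm³.
ρ = 4 × 143.35 / (6.022 × 10²³ × 1.700 × 10^-22) = 5.600 g/cm³.

5.60 g/cm³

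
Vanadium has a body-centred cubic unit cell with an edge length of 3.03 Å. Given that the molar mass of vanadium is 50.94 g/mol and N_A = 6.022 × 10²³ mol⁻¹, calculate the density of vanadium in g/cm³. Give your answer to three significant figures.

A BCC unit cell contains Z = 2 atoms.
Cell volume: a³ = (3.03 Å)³ = (3.030 × 10^-8 cm)³ = 2.782 × 10^-23 cm³.
ρ = Z·M/(N_A·a³) = 2 × 50.94 / (6.022 × 10²³ × 2.782 × 10^-23) = 6.082 g/cm³.

6.08 g/cm³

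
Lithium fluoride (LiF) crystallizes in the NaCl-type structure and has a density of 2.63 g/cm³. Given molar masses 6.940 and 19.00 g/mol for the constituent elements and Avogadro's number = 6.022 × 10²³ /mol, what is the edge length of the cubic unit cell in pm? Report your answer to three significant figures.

403 pm

M(LiF) = 25.94 g/mol; Z = 4 formula units per cell.
a³ = Z·M/(N_A·ρ) = 4 × 25.94 / (6.022 × 10²³ × 2.63) = 6.551 × 10^-23 cm³, so a = 4.031 × 10^-8 cm = 403 pm.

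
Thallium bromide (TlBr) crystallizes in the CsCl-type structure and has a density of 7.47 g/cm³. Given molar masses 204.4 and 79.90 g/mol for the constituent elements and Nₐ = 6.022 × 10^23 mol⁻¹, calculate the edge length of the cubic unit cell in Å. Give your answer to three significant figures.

3.98 Å

M(TlBr) = 284.3 g/mol; Z = 1 formula unit per cell.
a³ = Z·M/(N_A·ρ) = 1 × 284.3 / (6.022 × 10²³ × 7.47) = 6.320 × 10^-23 cm³, so a = 3.983 × 10^-8 cm = 3.98 Å.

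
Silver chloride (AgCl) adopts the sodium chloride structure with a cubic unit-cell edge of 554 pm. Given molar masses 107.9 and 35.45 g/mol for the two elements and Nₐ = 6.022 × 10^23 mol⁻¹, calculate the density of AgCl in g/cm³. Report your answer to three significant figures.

5.60 g/cm³

The sodium chloride structure contains Z = 4 formula units per cell; M(AgCl) = 107.9 + 35.45 = 143.35 g/mol.
a³ = (5.540 × 10^-8 cm)³ = 1.700 × 10^-22 cm³.
ρ = 4 × 143.35 / (6.022 × 10²³ × 1.700 × 10^-22) = 5.600 g/cm³.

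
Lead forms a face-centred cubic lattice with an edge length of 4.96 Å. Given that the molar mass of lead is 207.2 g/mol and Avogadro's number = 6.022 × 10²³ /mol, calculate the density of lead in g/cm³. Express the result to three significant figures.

11.3 g/cm³

An FCC unit cell contains Z = 4 atoms.
Cell volume: a³ = (4.96 Å)³ = (4.960 × 10^-8 cm)³ = 1.220 × 10^-22 cm³.
ρ = Z·M/(N_A·a³) = 4 × 207.2 / (6.022 × 10²³ × 1.220 × 10^-22) = 11.28 g/cm³.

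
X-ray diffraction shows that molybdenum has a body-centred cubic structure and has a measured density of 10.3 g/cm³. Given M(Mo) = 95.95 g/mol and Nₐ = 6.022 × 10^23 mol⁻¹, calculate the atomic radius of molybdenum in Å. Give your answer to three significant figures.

For a BCC cell (Z = 2), a³ = Z·M/(N_A·ρ) = 2 × 95.95 / (6.022 × 10²³ × 10.30) = 3.094 × 10^-23 cm³, so a = 3.139 × 10^-8 cm = 3.139 Å.
Atoms touch along the body diagonal, so √3·a = 4r, so r = 0.4330 × a = 1.36 Å.

1.36 Å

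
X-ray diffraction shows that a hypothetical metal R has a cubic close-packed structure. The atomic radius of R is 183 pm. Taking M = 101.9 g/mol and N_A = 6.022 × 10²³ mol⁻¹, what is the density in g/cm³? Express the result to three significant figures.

In an FCC lattice, atoms touch along the face diagonal, so √2·a = 4r, giving a = 517.6 pm = 5.176 × 10^-8 cm.
With Z = 4, ρ = Z·M/(N_A·a³) = 4 × 101.9 / (6.022 × 10²³ × 1.387 × 10^-22) = 4.881 g/cm³.

4.88 g/cm³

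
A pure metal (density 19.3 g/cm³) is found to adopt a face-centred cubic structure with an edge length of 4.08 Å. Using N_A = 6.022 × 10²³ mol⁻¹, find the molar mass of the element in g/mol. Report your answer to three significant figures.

197 g/mol

An FCC cell has Z = 4 atoms; a = 4.080 × 10^-8 cm.
M = ρ·N_A·a³/Z = 19.3 × 6.022 × 10²³ × 6.792 × 10^-23 / 4 = 197 g/mol.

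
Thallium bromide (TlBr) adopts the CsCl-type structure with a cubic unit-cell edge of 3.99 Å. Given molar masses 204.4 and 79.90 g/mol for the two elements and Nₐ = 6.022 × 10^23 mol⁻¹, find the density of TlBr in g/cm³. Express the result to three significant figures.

7.43 g/cm³

The CsCl-type structure contains Z = 1 formula unit per cell; M(TlBr) = 204.4 + 79.90 = 284.3 g/mol.
a³ = (3.990 × 10^-8 cm)³ = 6.352 × 10^-23 cm³.
ρ = 1 × 284.3 / (6.022 × 10²³ × 6.352 × 10^-23) = 7.432 g/cm³.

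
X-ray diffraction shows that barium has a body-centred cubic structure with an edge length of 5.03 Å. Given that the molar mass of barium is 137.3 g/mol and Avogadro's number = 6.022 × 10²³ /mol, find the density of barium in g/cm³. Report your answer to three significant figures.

3.58 g/cm³

A BCC unit cell contains Z = 2 atoms.
Cell volume: a³ = (5.03 Å)³ = (5.030 × 10^-8 cm)³ = 1.273 × 10^-22 cm³.
ρ = Z·M/(N_A·a³) = 2 × 137.3 / (6.022 × 10²³ × 1.273 × 10^-22) = 3.583 g/cm³.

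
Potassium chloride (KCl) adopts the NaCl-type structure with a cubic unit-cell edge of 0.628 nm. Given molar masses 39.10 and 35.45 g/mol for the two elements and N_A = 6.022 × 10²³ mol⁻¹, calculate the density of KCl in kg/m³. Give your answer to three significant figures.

2000 kg/m³

The NaCl-type structure contains Z = 4 formula units per cell; M(KCl) = 39.10 + 35.45 = 74.55 g/mol.
a³ = (6.280 × 10^-8 cm)³ = 2.477 × 10^-22 cm³.
ρ = 4 × 74.55 / (6.022 × 10²³ × 2.477 × 10^-22) = 1.999 g/cm³ = 2000 kg/m³.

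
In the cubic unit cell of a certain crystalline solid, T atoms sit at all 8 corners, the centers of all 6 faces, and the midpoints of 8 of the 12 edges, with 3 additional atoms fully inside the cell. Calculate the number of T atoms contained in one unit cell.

9

Corner atoms are shared by 8 cells (1/8 each), face atoms by 2 (1/2 each), edge atoms by 4 (1/4 each), interior atoms are unshared.
Net atoms = 8 × 1/8 + 6 × 1/2 + 8 × 1/4 + 3 = 1 + 3 + 2 + 3 = 9.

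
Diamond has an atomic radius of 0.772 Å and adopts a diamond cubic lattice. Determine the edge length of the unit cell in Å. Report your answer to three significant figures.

3.57 Å

In a diamond cubic lattice, nearest neighbors lie along the body diagonal with √3·a = 8r.
a = 8r/√3 = 8 × 0.772 / 1.7321 = 3.57 Å.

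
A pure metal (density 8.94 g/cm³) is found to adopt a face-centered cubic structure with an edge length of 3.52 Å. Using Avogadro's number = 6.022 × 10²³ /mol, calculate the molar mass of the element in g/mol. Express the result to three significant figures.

An FCC cell has Z = 4 atoms; a = 3.520 × 10^-8 cm.
M = ρ·N_A·a³/Z = 8.94 × 6.022 × 10²³ × 4.361 × 10^-23 / 4 = 58.7 g/mol.

58.7 g/mol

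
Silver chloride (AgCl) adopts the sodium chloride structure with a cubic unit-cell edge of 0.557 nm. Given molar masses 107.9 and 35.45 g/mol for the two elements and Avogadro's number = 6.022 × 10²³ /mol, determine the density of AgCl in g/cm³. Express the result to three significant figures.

5.51 g/cm³

The sodium chloride structure contains Z = 4 formula units per cell; M(AgCl) = 107.9 + 35.45 = 143.35 g/mol.
a³ = (5.570 × 10^-8 cm)³ = 1.728 × 10^-22 cm³.
ρ = 4 × 143.35 / (6.022 × 10²³ × 1.728 × 10^-22) = 5.510 g/cm³.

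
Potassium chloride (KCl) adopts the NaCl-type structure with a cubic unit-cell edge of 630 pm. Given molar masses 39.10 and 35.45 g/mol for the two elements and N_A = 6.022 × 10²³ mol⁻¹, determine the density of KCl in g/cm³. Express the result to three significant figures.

1.98 g/cm³

The NaCl-type structure contains Z = 4 formula units per cell; M(KCl) = 39.10 + 35.45 = 74.55 g/mol.
a³ = (6.300 × 10^-8 cm)³ = 2.500 × 10^-22 cm³.
ρ = 4 × 74.55 / (6.022 × 10²³ × 2.500 × 10^-22) = 1.980 g/cm³.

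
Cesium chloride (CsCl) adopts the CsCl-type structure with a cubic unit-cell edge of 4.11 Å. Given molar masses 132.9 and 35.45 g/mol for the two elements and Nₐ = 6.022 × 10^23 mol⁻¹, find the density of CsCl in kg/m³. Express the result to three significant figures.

The CsCl-type structure contains Z = 1 formula unit per cell; M(CsCl) = 132.9 + 35.45 = 168.35 g/mol.
a³ = (4.110 × 10^-8 cm)³ = 6.943 × 10^-23 cm³.
ρ = 1 × 168.35 / (6.022 × 10²³ × 6.943 × 10^-23) = 4.027 g/cm³ = 4030 kg/m³.

4030 kg/m³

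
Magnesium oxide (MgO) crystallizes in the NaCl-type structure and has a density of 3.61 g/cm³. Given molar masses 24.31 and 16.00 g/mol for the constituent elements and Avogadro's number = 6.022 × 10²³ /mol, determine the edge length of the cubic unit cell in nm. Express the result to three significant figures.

M(MgO) = 40.31 g/mol; Z = 4 formula units per cell.
a³ = Z·M/(N_A·ρ) = 4 × 40.31 / (6.022 × 10²³ × 3.61) = 7.417 × 10^-23 cm³, so a = 4.202 × 10^-8 cm = 0.420 nm.

0.420 nm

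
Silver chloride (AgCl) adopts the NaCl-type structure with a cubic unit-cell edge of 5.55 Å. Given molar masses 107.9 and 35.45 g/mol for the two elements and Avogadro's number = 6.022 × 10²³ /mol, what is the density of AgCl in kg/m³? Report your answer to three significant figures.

The NaCl-type structure contains Z = 4 formula units per cell; M(AgCl) = 107.9 + 35.45 = 143.35 g/mol.
a³ = (5.550 × 10^-8 cm)³ = 1.710 × 10^-22 cm³.
ρ = 4 × 143.35 / (6.022 × 10²³ × 1.710 × 10^-22) = 5.570 g/cm³ = 5570 kg/m³.

5570 kg/m³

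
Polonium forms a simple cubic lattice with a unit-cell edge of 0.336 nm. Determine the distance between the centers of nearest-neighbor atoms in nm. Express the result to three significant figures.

0.336 nm

In a simple cubic structure, atoms touch along the cell edge, so a = 2r; the nearest-neighbor distance equals 2r = 1.000·a.
d = 1.000 × 0.336 = 0.336 nm.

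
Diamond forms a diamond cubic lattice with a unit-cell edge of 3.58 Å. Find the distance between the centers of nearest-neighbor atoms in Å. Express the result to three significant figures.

In a diamond cubic structure, nearest neighbors lie along the body diagonal with √3·a = 8r; the nearest-neighbor distance equals 2r = 0.4330·a.
d = 0.4330 × 3.58 = 1.55 Å.

1.55 Å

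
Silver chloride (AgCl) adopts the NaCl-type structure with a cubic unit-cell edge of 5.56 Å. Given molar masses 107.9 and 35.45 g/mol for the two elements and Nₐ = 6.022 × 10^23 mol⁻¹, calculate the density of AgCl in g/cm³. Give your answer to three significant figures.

The NaCl-type structure contains Z = 4 formula units per cell; M(AgCl) = 107.9 + 35.45 = 143.35 g/mol.
a³ = (5.560 × 10^-8 cm)³ = 1.719 × 10^-22 cm³.
ρ = 4 × 143.35 / (6.022 × 10²³ × 1.719 × 10^-22) = 5.540 g/cm³.

5.54 g/cm³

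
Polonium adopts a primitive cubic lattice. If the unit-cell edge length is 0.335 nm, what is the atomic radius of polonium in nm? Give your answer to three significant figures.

In a simple cubic lattice, atoms touch along the cell edge, so a = 2r.
r = a/2 = 0.335/2 = 0.168 nm.

0.168 nm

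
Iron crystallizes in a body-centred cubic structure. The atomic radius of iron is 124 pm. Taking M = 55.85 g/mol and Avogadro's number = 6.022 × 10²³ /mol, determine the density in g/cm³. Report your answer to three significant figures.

In a BCC lattice, atoms touch along the body diagonal, so √3·a = 4r, giving a = 286.4 pm = 2.864 × 10^-8 cm.
With Z = 2, ρ = Z·M/(N_A·a³) = 2 × 55.85 / (6.022 × 10²³ × 2.348 × 10^-23) = 7.899 g/cm³.

7.90 g/cm³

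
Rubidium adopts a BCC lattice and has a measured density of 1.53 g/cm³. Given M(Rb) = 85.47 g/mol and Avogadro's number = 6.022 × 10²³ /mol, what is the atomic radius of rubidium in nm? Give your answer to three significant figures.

0.247 nm

For a BCC cell (Z = 2), a³ = Z·M/(N_A·ρ) = 2 × 85.47 / (6.022 × 10²³ × 1.530) = 1.855 × 10^-22 cm³, so a = 5.703 × 10^-8 cm = 0.5703 nm.
Atoms touch along the body diagonal, so √3·a = 4r, so r = 0.4330 × a = 0.247 nm.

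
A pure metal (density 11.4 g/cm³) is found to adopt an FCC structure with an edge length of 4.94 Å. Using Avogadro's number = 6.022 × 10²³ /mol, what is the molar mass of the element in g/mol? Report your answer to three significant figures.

An FCC cell has Z = 4 atoms; a = 4.940 × 10^-8 cm.
M = ρ·N_A·a³/Z = 11.4 × 6.022 × 10²³ × 1.206 × 10^-22 / 4 = 207 g/mol.

207 g/mol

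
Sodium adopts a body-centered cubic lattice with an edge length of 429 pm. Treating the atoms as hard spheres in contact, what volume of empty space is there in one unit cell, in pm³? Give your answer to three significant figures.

In a BCC lattice atoms touch along the body diagonal, so √3·a = 4r, so r = 0.4330a = 185.8 pm.
V_cell = a³ = 7.895 × 10^7 pm³; V_atoms = 2 × (4/3)πr³ = 5.370 × 10^7 pm³.
Empty space = 7.895 × 10^7 − 5.370 × 10^7 = 2.53 × 10^7 pm³.

2.53 × 10^7 pm³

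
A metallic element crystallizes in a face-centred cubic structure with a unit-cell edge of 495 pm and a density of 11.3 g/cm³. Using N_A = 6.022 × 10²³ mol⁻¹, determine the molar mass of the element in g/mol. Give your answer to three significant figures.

An FCC cell has Z = 4 atoms; a = 4.950 × 10^-8 cm.
M = ρ·N_A·a³/Z = 11.3 × 6.022 × 10²³ × 1.213 × 10^-22 / 4 = 206 g/mol.

206 g/mol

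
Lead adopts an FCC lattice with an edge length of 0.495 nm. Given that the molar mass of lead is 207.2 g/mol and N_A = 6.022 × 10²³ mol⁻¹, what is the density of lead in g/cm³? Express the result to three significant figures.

11.3 g/cm³

An FCC unit cell contains Z = 4 atoms.
Cell volume: a³ = (0.495 nm)³ = (4.950 × 10^-8 cm)³ = 1.213 × 10^-22 cm³.
ρ = Z·M/(N_A·a³) = 4 × 207.2 / (6.022 × 10²³ × 1.213 × 10^-22) = 11.35 g/cm³.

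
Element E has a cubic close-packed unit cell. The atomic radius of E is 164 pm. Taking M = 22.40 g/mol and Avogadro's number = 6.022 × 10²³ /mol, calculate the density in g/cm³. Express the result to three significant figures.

In an FCC lattice, atoms touch along the face diagonal, so √2·a = 4r, giving a = 463.9 pm = 4.639 × 10^-8 cm.
With Z = 4, ρ = Z·M/(N_A·a³) = 4 × 22.40 / (6.022 × 10²³ × 9.981 × 10^-23) = 1.491 g/cm³.

1.49 g/cm³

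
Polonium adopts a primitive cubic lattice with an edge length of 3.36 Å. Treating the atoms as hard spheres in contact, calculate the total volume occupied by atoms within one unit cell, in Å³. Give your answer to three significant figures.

In a simple cubic lattice atoms touch along the cell edge, so a = 2r, so r = 0.5000a = 1.680 Å.
V_atoms = Z × (4/3)πr³ = 1 × (4/3)π × (1.680)³ = 19.9 Å³.

19.9 Å³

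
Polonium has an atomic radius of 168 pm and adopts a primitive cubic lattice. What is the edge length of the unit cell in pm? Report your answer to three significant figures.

336 pm

In a simple cubic lattice, atoms touch along the cell edge, so a = 2r.
a = 2r = 2 × 168 = 336 pm.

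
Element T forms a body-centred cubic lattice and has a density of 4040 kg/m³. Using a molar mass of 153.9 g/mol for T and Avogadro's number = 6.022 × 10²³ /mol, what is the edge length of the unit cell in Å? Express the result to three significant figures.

With Z = 2 atoms per BCC cell, a³ = Z·M/(N_A·ρ) = 2 × 153.9 / (6.022 × 10²³ × 4.040 g/cm³) = 1.265 × 10^-22 cm³.
a = (1.265 × 10^-22)^(1/3) = 5.020 × 10^-8 cm = 5.02 Å.

5.02 Å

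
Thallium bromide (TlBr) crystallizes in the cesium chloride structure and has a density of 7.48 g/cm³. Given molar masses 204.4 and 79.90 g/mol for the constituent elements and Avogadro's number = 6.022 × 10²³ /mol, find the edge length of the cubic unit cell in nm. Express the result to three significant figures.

0.398 nm

M(TlBr) = 284.3 g/mol; Z = 1 formula unit per cell.
a³ = Z·M/(N_A·ρ) = 1 × 284.3 / (6.022 × 10²³ × 7.48) = 6.312 × 10^-23 cm³, so a = 3.981 × 10^-8 cm = 0.398 nm.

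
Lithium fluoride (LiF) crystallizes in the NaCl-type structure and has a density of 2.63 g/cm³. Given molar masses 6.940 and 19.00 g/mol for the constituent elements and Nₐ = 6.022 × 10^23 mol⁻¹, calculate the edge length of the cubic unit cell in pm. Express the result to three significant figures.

403 pm

M(LiF) = 25.94 g/mol; Z = 4 formula units per cell.
a³ = Z·M/(N_A·ρ) = 4 × 25.94 / (6.022 × 10²³ × 2.63) = 6.551 × 10^-23 cm³, so a = 4.031 × 10^-8 cm = 403 pm.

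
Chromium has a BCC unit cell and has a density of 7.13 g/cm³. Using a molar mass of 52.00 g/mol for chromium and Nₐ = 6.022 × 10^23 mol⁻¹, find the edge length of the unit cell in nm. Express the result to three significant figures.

0.289 nm

With Z = 2 atoms per BCC cell, a³ = Z·M/(N_A·ρ) = 2 × 52.00 / (6.022 × 10²³ × 7.130 g/cm³) = 2.422 × 10^-23 cm³.
a = (2.422 × 10^-23)^(1/3) = 2.893 × 10^-8 cm = 0.289 nm.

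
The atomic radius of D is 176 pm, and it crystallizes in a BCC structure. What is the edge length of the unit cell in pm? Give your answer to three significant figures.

406 pm

In a BCC lattice, atoms touch along the body diagonal, so √3·a = 4r.
a = 4r/√3 = 4 × 176 / 1.7321 = 406 pm.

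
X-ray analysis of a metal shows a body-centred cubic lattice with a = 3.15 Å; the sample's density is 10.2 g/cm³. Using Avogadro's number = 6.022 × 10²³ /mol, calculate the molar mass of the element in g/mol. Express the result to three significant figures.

96.0 g/mol

A BCC cell has Z = 2 atoms; a = 3.150 × 10^-8 cm.
M = ρ·N_A·a³/Z = 10.2 × 6.022 × 10²³ × 3.126 × 10^-23 / 2 = 96.0 g/mol.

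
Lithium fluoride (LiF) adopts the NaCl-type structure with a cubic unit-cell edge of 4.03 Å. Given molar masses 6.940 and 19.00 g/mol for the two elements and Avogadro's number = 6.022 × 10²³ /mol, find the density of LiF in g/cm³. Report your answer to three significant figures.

The NaCl-type structure contains Z = 4 formula units per cell; M(LiF) = 6.940 + 19.00 = 25.94 g/mol.
a³ = (4.030 × 10^-8 cm)³ = 6.545 × 10^-23 cm³.
ρ = 4 × 25.94 / (6.022 × 10²³ × 6.545 × 10^-23) = 2.633 g/cm³.

2.63 g/cm³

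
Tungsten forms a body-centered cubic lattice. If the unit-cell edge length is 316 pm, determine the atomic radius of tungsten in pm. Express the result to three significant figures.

137 pm

In a BCC lattice, atoms touch along the body diagonal, so √3·a = 4r.
r = √3·a/4 = 1.7321 × 316 / 4 = 137 pm.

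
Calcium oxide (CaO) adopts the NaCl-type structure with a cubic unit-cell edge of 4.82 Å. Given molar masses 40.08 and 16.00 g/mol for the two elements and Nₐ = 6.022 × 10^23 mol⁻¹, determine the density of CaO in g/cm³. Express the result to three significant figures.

The NaCl-type structure contains Z = 4 formula units per cell; M(CaO) = 40.08 + 16.00 = 56.08 g/mol.
a³ = (4.820 × 10^-8 cm)³ = 1.120 × 10^-22 cm³.
ρ = 4 × 56.08 / (6.022 × 10²³ × 1.120 × 10^-22) = 3.326 g/cm³.

3.33 g/cm³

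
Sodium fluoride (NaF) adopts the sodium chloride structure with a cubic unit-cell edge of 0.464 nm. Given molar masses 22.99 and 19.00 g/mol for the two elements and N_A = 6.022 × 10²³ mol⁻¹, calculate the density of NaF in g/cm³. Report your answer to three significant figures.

The sodium chloride structure contains Z = 4 formula units per cell; M(NaF) = 22.99 + 19.00 = 41.99 g/mol.
a³ = (4.640 × 10^-8 cm)³ = 9.990 × 10^-23 cm³.
ρ = 4 × 41.99 / (6.022 × 10²³ × 9.990 × 10^-23) = 2.792 g/cm³.

2.79 g/cm³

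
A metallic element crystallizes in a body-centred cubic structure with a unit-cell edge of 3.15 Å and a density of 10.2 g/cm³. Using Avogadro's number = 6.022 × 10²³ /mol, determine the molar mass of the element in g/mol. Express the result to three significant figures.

96.0 g/mol

A BCC cell has Z = 2 atoms; a = 3.150 × 10^-8 cm.
M = ρ·N_A·a³/Z = 10.2 × 6.022 × 10²³ × 3.126 × 10^-23 / 2 = 96.0 g/mol.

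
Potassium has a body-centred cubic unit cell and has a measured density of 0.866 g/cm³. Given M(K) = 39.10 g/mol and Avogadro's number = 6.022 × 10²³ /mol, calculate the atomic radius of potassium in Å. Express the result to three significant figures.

2.30 Å

For a BCC cell (Z = 2), a³ = Z·M/(N_A·ρ) = 2 × 39.10 / (6.022 × 10²³ × 0.8660) = 1.500 × 10^-22 cm³, so a = 5.313 × 10^-8 cm = 5.313 Å.
Atoms touch along the body diagonal, so √3·a = 4r, so r = 0.4330 × a = 2.30 Å.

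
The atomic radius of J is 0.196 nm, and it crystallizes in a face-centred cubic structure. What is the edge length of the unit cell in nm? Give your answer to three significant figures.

In an FCC lattice, atoms touch along the face diagonal, so √2·a = 4r.
a = 4r/√2 = 4 × 0.196 / 1.4142 = 0.554 nm.

0.554 nm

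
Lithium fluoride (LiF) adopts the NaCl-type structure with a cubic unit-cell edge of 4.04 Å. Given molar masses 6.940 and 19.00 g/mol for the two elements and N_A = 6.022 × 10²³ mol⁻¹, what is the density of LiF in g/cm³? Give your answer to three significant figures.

The NaCl-type structure contains Z = 4 formula units per cell; M(LiF) = 6.940 + 19.00 = 25.94 g/mol.
a³ = (4.040 × 10^-8 cm)³ = 6.594 × 10^-23 cm³.
ρ = 4 × 25.94 / (6.022 × 10²³ × 6.594 × 10^-23) = 2.613 g/cm³.

2.61 g/cm³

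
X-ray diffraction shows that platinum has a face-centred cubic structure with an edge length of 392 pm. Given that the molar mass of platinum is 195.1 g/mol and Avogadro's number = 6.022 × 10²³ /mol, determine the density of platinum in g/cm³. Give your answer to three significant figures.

An FCC unit cell contains Z = 4 atoms.
Cell volume: a³ = (392 pm)³ = (3.920 × 10^-8 cm)³ = 6.024 × 10^-23 cm³.
ρ = Z·M/(N_A·a³) = 4 × 195.1 / (6.022 × 10²³ × 6.024 × 10^-23) = 21.51 g/cm³.

21.5 g/cm³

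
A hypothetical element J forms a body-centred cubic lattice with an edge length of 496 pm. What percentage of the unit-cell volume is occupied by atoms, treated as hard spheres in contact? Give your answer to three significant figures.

In a BCC lattice atoms touch along the body diagonal, so √3·a = 4r, so r = 0.4330a = 214.8 pm.
Packing fraction = Z·(4/3)πr³ / a³ = 2 × (4/3)π × (214.8)³ / (496)³ = 0.6802 = 68.0%.

68.0%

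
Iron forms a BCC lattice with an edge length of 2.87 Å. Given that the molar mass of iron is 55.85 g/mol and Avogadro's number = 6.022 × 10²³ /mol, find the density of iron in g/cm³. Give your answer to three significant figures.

7.85 g/cm³

A BCC unit cell contains Z = 2 atoms.
Cell volume: a³ = (2.87 Å)³ = (2.870 × 10^-8 cm)³ = 2.364 × 10^-23 cm³.
ρ = Z·M/(N_A·a³) = 2 × 55.85 / (6.022 × 10²³ × 2.364 × 10^-23) = 7.846 g/cm³.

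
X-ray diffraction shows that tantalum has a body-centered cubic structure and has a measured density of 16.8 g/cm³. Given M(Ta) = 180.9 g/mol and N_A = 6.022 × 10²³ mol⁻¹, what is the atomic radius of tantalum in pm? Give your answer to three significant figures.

For a BCC cell (Z = 2), a³ = Z·M/(N_A·ρ) = 2 × 180.9 / (6.022 × 10²³ × 16.80) = 3.576 × 10^-23 cm³, so a = 3.295 × 10^-8 cm = 329.5 pm.
Atoms touch along the body diagonal, so √3·a = 4r, so r = 0.4330 × a = 143 pm.

143 pm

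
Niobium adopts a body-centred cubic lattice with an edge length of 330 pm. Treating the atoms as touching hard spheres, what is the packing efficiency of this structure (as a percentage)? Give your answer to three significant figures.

68.0%

In a BCC lattice atoms touch along the body diagonal, so √3·a = 4r, so r = 0.4330a = 142.9 pm.
Packing fraction = Z·(4/3)πr³ / a³ = 2 × (4/3)π × (142.9)³ / (330)³ = 0.6802 = 68.0%.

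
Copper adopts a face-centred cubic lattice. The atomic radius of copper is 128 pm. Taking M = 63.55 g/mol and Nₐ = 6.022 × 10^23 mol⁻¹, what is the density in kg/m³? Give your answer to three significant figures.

In an FCC lattice, atoms touch along the face diagonal, so √2·a = 4r, giving a = 362.0 pm = 3.620 × 10^-8 cm.
With Z = 4, ρ = Z·M/(N_A·a³) = 4 × 63.55 / (6.022 × 10²³ × 4.745 × 10^-23) = 8.895 g/cm³ = 8900 kg/m³.

8900 kg/m³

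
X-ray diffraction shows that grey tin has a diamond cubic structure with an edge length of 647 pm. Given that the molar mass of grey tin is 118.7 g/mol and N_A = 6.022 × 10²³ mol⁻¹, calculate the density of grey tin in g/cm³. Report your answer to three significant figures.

5.82 g/cm³

A diamond cubic unit cell contains Z = 8 atoms.
Cell volume: a³ = (647 pm)³ = (6.470 × 10^-8 cm)³ = 2.708 × 10^-22 cm³.
ρ = Z·M/(N_A·a³) = 8 × 118.7 / (6.022 × 10²³ × 2.708 × 10^-22) = 5.822 g/cm³.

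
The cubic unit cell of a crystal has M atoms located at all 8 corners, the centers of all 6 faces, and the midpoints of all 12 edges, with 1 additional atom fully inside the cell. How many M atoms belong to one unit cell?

8

Corner atoms are shared by 8 cells (1/8 each), face atoms by 2 (1/2 each), edge atoms by 4 (1/4 each), interior atoms are unshared.
Net atoms = 8 × 1/8 + 6 × 1/2 + 12 × 1/4 + 1 = 1 + 3 + 3 + 1 = 8.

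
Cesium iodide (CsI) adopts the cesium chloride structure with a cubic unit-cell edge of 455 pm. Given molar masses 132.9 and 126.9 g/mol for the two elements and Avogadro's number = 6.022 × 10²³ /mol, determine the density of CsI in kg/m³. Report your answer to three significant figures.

4580 kg/m³

The cesium chloride structure contains Z = 1 formula unit per cell; M(CsI) = 132.9 + 126.9 = 259.8 g/mol.
a³ = (4.550 × 10^-8 cm)³ = 9.420 × 10^-23 cm³.
ρ = 1 × 259.8 / (6.022 × 10²³ × 9.420 × 10^-23) = 4.580 g/cm³ = 4580 kg/m³.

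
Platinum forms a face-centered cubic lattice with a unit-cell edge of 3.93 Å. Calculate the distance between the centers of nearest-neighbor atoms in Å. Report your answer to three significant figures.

2.78 Å

In an FCC structure, atoms touch along the face diagonal, so √2·a = 4r; the nearest-neighbor distance equals 2r = 0.7071·a.
d = 0.7071 × 3.93 = 2.78 Å.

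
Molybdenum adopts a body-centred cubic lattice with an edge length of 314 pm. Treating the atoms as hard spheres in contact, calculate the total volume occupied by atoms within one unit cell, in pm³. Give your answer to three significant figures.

In a BCC lattice atoms touch along the body diagonal, so √3·a = 4r, so r = 0.4330a = 136.0 pm.
V_atoms = Z × (4/3)πr³ = 2 × (4/3)π × (136.0)³ = 2.11 × 10^7 pm³.

2.11 × 10^7 pm³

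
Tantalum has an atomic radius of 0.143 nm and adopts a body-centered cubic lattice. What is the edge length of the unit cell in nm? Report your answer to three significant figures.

In a BCC lattice, atoms touch along the body diagonal, so √3·a = 4r.
a = 4r/√3 = 4 × 0.143 / 1.7321 = 0.330 nm.

0.330 nm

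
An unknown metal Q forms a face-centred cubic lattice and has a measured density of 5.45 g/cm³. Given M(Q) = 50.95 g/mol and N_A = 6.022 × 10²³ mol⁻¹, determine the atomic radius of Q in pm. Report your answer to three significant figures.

140 pm

For an FCC cell (Z = 4), a³ = Z·M/(N_A·ρ) = 4 × 50.95 / (6.022 × 10²³ × 5.450) = 6.210 × 10^-23 cm³, so a = 3.960 × 10^-8 cm = 396.0 pm.
Atoms touch along the face diagonal, so √2·a = 4r, so r = 0.3536 × a = 140 pm.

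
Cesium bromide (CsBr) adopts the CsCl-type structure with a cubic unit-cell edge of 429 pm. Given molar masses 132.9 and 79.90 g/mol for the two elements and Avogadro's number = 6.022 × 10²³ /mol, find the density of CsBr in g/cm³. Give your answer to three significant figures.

The CsCl-type structure contains Z = 1 formula unit per cell; M(CsBr) = 132.9 + 79.90 = 212.8 g/mol.
a³ = (4.290 × 10^-8 cm)³ = 7.895 × 10^-23 cm³.
ρ = 1 × 212.8 / (6.022 × 10²³ × 7.895 × 10^-23) = 4.476 g/cm³.

4.48 g/cm³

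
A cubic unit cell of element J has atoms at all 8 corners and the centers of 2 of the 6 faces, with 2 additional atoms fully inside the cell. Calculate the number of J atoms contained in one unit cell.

Corner atoms are shared by 8 cells (1/8 each), face atoms by 2 (1/2 each), interior atoms are unshared.
Net atoms = 8 × 1/8 + 2 × 1/2 + 2 = 1 + 1 + 2 = 4.

4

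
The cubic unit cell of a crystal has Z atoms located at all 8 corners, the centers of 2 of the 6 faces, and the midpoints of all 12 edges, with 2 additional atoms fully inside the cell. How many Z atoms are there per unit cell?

7

Corner atoms are shared by 8 cells (1/8 each), face atoms by 2 (1/2 each), edge atoms by 4 (1/4 each), interior atoms are unshared.
Net atoms = 8 × 1/8 + 2 × 1/2 + 12 × 1/4 + 2 = 1 + 1 + 3 + 2 = 7.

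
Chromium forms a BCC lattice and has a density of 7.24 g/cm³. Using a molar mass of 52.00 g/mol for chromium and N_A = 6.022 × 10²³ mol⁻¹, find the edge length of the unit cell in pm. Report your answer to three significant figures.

With Z = 2 atoms per BCC cell, a³ = Z·M/(N_A·ρ) = 2 × 52.00 / (6.022 × 10²³ × 7.240 g/cm³) = 2.385 × 10^-23 cm³.
a = (2.385 × 10^-23)^(1/3) = 2.879 × 10^-8 cm = 288 pm.

288 pm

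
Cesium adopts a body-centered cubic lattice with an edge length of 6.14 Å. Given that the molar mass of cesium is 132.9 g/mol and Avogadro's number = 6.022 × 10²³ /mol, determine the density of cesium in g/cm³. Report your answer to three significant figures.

A BCC unit cell contains Z = 2 atoms.
Cell volume: a³ = (6.14 Å)³ = (6.140 × 10^-8 cm)³ = 2.315 × 10^-22 cm³.
ρ = Z·M/(N_A·a³) = 2 × 132.9 / (6.022 × 10²³ × 2.315 × 10^-22) = 1.907 g/cm³.

1.91 g/cm³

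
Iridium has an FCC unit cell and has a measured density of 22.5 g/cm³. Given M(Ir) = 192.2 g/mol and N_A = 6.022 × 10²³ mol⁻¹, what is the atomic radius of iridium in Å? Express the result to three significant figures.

1.36 Å

For an FCC cell (Z = 4), a³ = Z·M/(N_A·ρ) = 4 × 192.2 / (6.022 × 10²³ × 22.50) = 5.674 × 10^-23 cm³, so a = 3.843 × 10^-8 cm = 3.843 Å.
Atoms touch along the face diagonal, so √2·a = 4r, so r = 0.3536 × a = 1.36 Å.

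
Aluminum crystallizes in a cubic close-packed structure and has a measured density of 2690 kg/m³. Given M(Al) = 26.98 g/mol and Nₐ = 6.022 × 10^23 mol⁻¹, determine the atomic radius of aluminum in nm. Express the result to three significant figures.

0.143 nm

For an FCC cell (Z = 4), a³ = Z·M/(N_A·ρ) = 4 × 26.98 / (6.022 × 10²³ × 2.690) = 6.662 × 10^-23 cm³, so a = 4.054 × 10^-8 cm = 0.4054 nm.
Atoms touch along the face diagonal, so √2·a = 4r, so r = 0.3536 × a = 0.143 nm.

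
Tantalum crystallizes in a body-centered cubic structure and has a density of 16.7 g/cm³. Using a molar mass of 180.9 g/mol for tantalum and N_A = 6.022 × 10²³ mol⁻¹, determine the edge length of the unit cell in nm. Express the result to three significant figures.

0.330 nm

With Z = 2 atoms per BCC cell, a³ = Z·M/(N_A·ρ) = 2 × 180.9 / (6.022 × 10²³ × 16.70 g/cm³) = 3.598 × 10^-23 cm³.
a = (3.598 × 10^-23)^(1/3) = 3.301 × 10^-8 cm = 0.330 nm.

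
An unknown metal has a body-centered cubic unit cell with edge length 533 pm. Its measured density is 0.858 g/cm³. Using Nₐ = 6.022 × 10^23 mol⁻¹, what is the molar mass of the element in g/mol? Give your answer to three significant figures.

A BCC cell has Z = 2 atoms; a = 5.330 × 10^-8 cm.
M = ρ·N_A·a³/Z = 0.858 × 6.022 × 10²³ × 1.514 × 10^-22 / 2 = 39.1 g/mol.

39.1 g/mol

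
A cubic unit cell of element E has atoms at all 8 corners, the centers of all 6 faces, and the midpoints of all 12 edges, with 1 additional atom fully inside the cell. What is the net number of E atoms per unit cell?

Corner atoms are shared by 8 cells (1/8 each), face atoms by 2 (1/2 each), edge atoms by 4 (1/4 each), interior atoms are unshared.
Net atoms = 8 × 1/8 + 6 × 1/2 + 12 × 1/4 + 1 = 1 + 3 + 3 + 1 = 8.

8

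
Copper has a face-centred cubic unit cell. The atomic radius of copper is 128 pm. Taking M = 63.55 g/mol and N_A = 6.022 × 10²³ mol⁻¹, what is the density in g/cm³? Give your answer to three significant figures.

In an FCC lattice, atoms touch along the face diagonal, so √2·a = 4r, giving a = 362.0 pm = 3.620 × 10^-8 cm.
With Z = 4, ρ = Z·M/(N_A·a³) = 4 × 63.55 / (6.022 × 10²³ × 4.745 × 10^-23) = 8.895 g/cm³.

8.90 g/cm³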